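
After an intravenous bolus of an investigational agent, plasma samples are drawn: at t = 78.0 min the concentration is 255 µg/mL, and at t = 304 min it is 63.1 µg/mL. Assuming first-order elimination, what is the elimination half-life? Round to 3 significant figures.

112 minutes

k = ln(C₁/C₂) / (t₂ − t₁) = ln(255/63.1) / (304 − 78.0)
  = 1.397 / 226.0 = 0.006179 min⁻¹
t½ = ln 2 / k = ln 2 / 0.006179 ≈ 112 minutes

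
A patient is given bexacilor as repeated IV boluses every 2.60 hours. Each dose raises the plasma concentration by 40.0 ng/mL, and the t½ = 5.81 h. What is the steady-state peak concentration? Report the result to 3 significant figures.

k = ln 2 / 5.81 = 0.1193 h⁻¹
Fraction remaining after one interval: e^(−kτ) = e^(−0.1193 × 2.60) = 0.7333
R = 1 / (1 − 0.7333) = 3.750
Css,max = 40.0 × 3.750 ≈ 150 ng/mL

150 ng/mL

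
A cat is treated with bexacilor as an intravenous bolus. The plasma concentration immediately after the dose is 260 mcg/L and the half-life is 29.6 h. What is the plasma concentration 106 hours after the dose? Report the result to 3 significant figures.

k = ln 2 / 29.6 = 0.02342 h⁻¹
106 h is 3.581 half-lives, so C = 260 × (1/2)^3.581 = 260 × 0.08356 ≈ 21.7 mcg/L

21.7 mcg/L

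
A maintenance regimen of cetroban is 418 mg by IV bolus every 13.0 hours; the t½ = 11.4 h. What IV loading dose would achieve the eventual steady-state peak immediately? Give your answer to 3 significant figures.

765 mg

k = ln 2 / 11.4 = 0.06080 h⁻¹
Accumulation ratio R = 1 / (1 − e^(−kτ)) = 1 / (1 − e^(−0.06080×13.0)) = 1 / (1 − 0.4536) = 1.830
Loading dose = maintenance dose × R = 418 × 1.830 ≈ 765 mg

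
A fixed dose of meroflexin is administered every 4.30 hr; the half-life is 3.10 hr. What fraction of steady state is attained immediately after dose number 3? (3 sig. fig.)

0.944

k = ln 2 / 3.10 = 0.2236 hr⁻¹
f_n = 1 − e^(−nkτ) = 1 − e^(−3 × 0.2236 × 4.30) = 1 − e^(−2.884) = 1 − 0.05589 ≈ 0.944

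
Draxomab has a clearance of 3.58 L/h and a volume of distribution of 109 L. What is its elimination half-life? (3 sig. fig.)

k = CL / V = 3.58 / 109 = 0.03284 h⁻¹
t½ = ln 2 / k = ln 2 / 0.03284 ≈ 21.1 hours

21.1 hours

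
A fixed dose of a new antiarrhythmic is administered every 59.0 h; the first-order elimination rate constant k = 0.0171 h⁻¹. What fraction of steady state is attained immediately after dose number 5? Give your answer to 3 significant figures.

f_n = 1 − e^(−nkτ) = 1 − e^(−5 × 0.01710 × 59.0) = 1 − e^(−5.045) = 1 − 0.006445 ≈ 0.994

0.994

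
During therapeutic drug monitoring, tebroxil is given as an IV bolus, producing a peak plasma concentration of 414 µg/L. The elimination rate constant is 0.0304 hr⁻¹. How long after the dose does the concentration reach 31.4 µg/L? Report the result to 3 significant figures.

C(t) = C₀ e^(−kt)  ⇒  t = ln(C₀/C) / k
t = ln(414/31.4) / 0.03040 = 2.579 / 0.03040 ≈ 84.8 hours

84.8 hours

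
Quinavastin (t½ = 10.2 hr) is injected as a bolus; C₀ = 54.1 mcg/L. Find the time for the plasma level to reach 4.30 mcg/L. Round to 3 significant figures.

37.3 hours

k = ln 2 / 10.2 = 0.06796 hr⁻¹
C(t) = C₀ e^(−kt)  ⇒  t = ln(C₀/C) / k
t = ln(54.1/4.30) / 0.06796 = 2.532 / 0.06796 ≈ 37.3 hours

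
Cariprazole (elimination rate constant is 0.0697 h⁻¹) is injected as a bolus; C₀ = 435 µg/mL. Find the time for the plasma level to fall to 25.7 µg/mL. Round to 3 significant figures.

40.6 hours

C(t) = C₀ e^(−kt)  ⇒  t = ln(C₀/C) / k
t = ln(435/25.7) / 0.06970 = 2.829 / 0.06970 ≈ 40.6 hours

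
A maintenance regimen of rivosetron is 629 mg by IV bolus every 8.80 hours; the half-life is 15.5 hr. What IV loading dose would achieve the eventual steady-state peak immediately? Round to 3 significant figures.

1930 mg

k = ln 2 / 15.5 = 0.04472 hr⁻¹
Accumulation ratio R = 1 / (1 − e^(−kτ)) = 1 / (1 − e^(−0.04472×8.80)) = 1 / (1 − 0.6747) = 3.074
Loading dose = maintenance dose × R = 629 × 3.074 ≈ 1930 mg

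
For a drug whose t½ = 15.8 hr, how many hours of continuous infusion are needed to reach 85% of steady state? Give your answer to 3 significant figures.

43.2 hours

k = ln 2 / 15.8 = 0.04387 hr⁻¹
f = 1 − e^(−kt)  ⇒  t = −ln(1 − f) / k
t = −ln(1 − 0.85) / 0.04387 = 1.897 / 0.04387 ≈ 43.2 hours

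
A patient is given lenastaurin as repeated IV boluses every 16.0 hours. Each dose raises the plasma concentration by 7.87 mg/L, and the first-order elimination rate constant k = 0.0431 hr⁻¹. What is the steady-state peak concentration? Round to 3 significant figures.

15.8 mg/L

Fraction remaining after one interval: e^(−kτ) = e^(−0.04310 × 16.0) = 0.5018
R = 1 / (1 − 0.5018) = 2.007
Css,max = 7.87 × 2.007 ≈ 15.8 mg/L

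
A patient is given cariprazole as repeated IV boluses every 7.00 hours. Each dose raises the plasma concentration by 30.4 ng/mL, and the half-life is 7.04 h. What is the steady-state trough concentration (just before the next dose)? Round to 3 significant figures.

30.6 ng/mL

k = ln 2 / 7.04 = 0.09846 h⁻¹
Fraction remaining after one interval: e^(−kτ) = e^(−0.09846 × 7.00) = 0.5020
R = 1 / (1 − 0.5020) = 2.008
Css,max = 30.4 × 2.008 = 61.04 ng/mL
Css,min = Css,max × e^(−kτ) = 61.04 × 0.5020 ≈ 30.6 ng/mL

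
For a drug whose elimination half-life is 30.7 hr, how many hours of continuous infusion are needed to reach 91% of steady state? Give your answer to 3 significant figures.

107 hours

k = ln 2 / 30.7 = 0.02258 hr⁻¹
f = 1 − e^(−kt)  ⇒  t = −ln(1 − f) / k
t = −ln(1 − 0.91) / 0.02258 = 2.408 / 0.02258 ≈ 107 hours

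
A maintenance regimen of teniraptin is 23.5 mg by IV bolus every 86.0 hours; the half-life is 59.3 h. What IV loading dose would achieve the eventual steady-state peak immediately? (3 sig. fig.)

37.1 mg

k = ln 2 / 59.3 = 0.01169 h⁻¹
Accumulation ratio R = 1 / (1 − e^(−kτ)) = 1 / (1 − e^(−0.01169×86.0)) = 1 / (1 − 0.3660) = 1.577
Loading dose = maintenance dose × R = 23.5 × 1.577 ≈ 37.1 mg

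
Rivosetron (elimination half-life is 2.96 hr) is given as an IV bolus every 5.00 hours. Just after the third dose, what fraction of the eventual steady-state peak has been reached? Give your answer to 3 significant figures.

0.970

k = ln 2 / 2.96 = 0.2342 hr⁻¹
f_n = 1 − e^(−nkτ) = 1 − e^(−3 × 0.2342 × 5.00) = 1 − e^(−3.513) = 1 − 0.02982 ≈ 0.970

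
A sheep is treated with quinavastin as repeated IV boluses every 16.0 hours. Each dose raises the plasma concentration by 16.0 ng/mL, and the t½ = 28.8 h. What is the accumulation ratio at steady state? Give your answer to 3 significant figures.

k = ln 2 / 28.8 = 0.02407 h⁻¹
Fraction remaining after one interval: e^(−kτ) = e^(−0.02407 × 16.0) = 0.6804
R = 1 / (1 − 0.6804) = 1 / 0.3196 ≈ 3.13

3.13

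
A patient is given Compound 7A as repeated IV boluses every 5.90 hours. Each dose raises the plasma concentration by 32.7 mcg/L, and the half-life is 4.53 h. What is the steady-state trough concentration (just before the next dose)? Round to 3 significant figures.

k = ln 2 / 4.53 = 0.1530 h⁻¹
Fraction remaining after one interval: e^(−kτ) = e^(−0.1530 × 5.90) = 0.4054
R = 1 / (1 − 0.4054) = 1.682
Css,max = 32.7 × 1.682 = 55.00 mcg/L
Css,min = Css,max × e^(−kτ) = 55.00 × 0.4054 ≈ 22.3 mcg/L

22.3 mcg/L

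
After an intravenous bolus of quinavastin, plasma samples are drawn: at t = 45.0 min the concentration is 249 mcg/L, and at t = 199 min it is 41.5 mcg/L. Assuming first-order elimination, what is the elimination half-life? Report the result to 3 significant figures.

k = ln(C₁/C₂) / (t₂ − t₁) = ln(249/41.5) / (199 − 45.0)
  = 1.792 / 154.0 = 0.01163 min⁻¹
t½ = ln 2 / k = ln 2 / 0.01163 ≈ 59.6 minutes

59.6 minutes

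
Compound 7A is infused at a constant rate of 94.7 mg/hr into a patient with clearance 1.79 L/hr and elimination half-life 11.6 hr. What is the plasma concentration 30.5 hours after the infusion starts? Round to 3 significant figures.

Css = rate / CL = 94.7 / 1.79 = 52.91 mg/L
k = ln 2 / 11.6 = 0.05975 hr⁻¹
C(t) = Css (1 − e^(−kt)) = 52.91 × (1 − e^(−1.822)) = 52.91 × 0.8384 ≈ 44.4 mg/L

44.4 mg/L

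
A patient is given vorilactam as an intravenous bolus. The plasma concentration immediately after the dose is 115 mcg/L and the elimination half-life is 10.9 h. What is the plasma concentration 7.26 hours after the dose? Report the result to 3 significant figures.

k = ln 2 / 10.9 = 0.06359 h⁻¹
7.26 h is 0.6661 half-lives, so C = 115 × (1/2)^0.6661 = 115 × 0.6302 ≈ 72.5 mcg/L

72.5 mcg/L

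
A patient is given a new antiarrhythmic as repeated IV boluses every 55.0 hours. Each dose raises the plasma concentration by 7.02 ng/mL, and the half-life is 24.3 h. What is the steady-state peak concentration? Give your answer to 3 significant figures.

k = ln 2 / 24.3 = 0.02852 h⁻¹
Fraction remaining after one interval: e^(−kτ) = e^(−0.02852 × 55.0) = 0.2083
R = 1 / (1 − 0.2083) = 1.263
Css,max = 7.02 × 1.263 ≈ 8.87 ng/mL

8.87 ng/mL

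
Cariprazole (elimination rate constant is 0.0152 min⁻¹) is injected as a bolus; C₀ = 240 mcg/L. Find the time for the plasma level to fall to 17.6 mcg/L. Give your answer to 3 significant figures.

172 minutes

C(t) = C₀ e^(−kt)  ⇒  t = ln(C₀/C) / k
t = ln(240/17.6) / 0.01520 = 2.613 / 0.01520 ≈ 172 minutes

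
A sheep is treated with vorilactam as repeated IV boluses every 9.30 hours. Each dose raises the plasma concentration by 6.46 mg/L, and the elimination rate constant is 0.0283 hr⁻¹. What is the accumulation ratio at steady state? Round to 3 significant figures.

4.32

Fraction remaining after one interval: e^(−kτ) = e^(−0.02830 × 9.30) = 0.7686
R = 1 / (1 − 0.7686) = 1 / 0.2314 ≈ 4.32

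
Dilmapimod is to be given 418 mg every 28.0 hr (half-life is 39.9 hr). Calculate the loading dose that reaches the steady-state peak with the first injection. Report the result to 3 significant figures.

1090 mg

k = ln 2 / 39.9 = 0.01737 hr⁻¹
Accumulation ratio R = 1 / (1 − e^(−kτ)) = 1 / (1 − e^(−0.01737×28.0)) = 1 / (1 − 0.6148) = 2.596
Loading dose = maintenance dose × R = 418 × 2.596 ≈ 1090 mg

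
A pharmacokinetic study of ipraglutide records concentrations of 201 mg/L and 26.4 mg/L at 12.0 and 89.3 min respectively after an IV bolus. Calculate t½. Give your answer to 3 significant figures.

k = ln(C₁/C₂) / (t₂ − t₁) = ln(201/26.4) / (89.3 − 12.0)
  = 2.030 / 77.30 = 0.02626 min⁻¹
t½ = ln 2 / k = ln 2 / 0.02626 ≈ 26.4 minutes

26.4 minutes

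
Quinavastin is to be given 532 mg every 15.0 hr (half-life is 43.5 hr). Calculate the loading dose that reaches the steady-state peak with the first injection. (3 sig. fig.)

k = ln 2 / 43.5 = 0.01593 hr⁻¹
Accumulation ratio R = 1 / (1 − e^(−kτ)) = 1 / (1 − e^(−0.01593×15.0)) = 1 / (1 − 0.7874) = 4.704
Loading dose = maintenance dose × R = 532 × 4.704 ≈ 2500 mg

2500 mg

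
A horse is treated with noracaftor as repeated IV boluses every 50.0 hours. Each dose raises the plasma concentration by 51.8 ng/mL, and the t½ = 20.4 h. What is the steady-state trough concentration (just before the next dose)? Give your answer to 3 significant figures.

11.6 ng/mL

k = ln 2 / 20.4 = 0.03398 h⁻¹
Fraction remaining after one interval: e^(−kτ) = e^(−0.03398 × 50.0) = 0.1829
R = 1 / (1 − 0.1829) = 1.224
Css,max = 51.8 × 1.224 = 63.39 ng/mL
Css,min = Css,max × e^(−kτ) = 63.39 × 0.1829 ≈ 11.6 ng/mL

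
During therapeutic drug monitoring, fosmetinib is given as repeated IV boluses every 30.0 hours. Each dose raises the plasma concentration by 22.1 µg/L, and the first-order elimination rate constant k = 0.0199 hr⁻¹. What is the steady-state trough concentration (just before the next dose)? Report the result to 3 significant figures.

27.1 µg/L

Fraction remaining after one interval: e^(−kτ) = e^(−0.01990 × 30.0) = 0.5505
R = 1 / (1 − 0.5505) = 2.224
Css,max = 22.1 × 2.224 = 49.16 µg/L
Css,min = Css,max × e^(−kτ) = 49.16 × 0.5505 ≈ 27.1 µg/L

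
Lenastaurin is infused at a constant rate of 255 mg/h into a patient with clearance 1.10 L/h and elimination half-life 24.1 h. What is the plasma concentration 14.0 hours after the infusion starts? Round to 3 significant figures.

Css = rate / CL = 255 / 1.10 = 231.8 µg/mL
k = ln 2 / 24.1 = 0.02876 h⁻¹
C(t) = Css (1 − e^(−kt)) = 231.8 × (1 − e^(−0.4027)) = 231.8 × 0.3315 ≈ 76.8 µg/mL

76.8 µg/mL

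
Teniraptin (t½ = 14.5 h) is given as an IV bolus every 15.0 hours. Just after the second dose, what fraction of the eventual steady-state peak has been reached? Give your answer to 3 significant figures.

k = ln 2 / 14.5 = 0.04780 h⁻¹
f_n = 1 − e^(−nkτ) = 1 − e^(−2 × 0.04780 × 15.0) = 1 − e^(−1.434) = 1 − 0.2383 ≈ 0.762

0.762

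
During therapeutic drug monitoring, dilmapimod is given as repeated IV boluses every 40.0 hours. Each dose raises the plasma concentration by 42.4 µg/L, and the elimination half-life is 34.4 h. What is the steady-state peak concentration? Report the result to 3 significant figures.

k = ln 2 / 34.4 = 0.02015 h⁻¹
Fraction remaining after one interval: e^(−kτ) = e^(−0.02015 × 40.0) = 0.4466
R = 1 / (1 − 0.4466) = 1.807
Css,max = 42.4 × 1.807 ≈ 76.6 µg/L

76.6 µg/L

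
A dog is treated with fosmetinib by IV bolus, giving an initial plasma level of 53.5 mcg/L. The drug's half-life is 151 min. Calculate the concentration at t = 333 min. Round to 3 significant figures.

k = ln 2 / 151 = 0.004590 min⁻¹
333 min is 2.205 half-lives, so C = 53.5 × (1/2)^2.205 = 53.5 × 0.2168 ≈ 11.6 mcg/L

11.6 mcg/L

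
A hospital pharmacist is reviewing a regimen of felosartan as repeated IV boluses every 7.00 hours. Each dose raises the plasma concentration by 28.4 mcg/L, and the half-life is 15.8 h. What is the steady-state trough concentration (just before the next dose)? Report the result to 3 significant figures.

k = ln 2 / 15.8 = 0.04387 h⁻¹
Fraction remaining after one interval: e^(−kτ) = e^(−0.04387 × 7.00) = 0.7356
R = 1 / (1 − 0.7356) = 3.782
Css,max = 28.4 × 3.782 = 107.4 mcg/L
Css,min = Css,max × e^(−kτ) = 107.4 × 0.7356 ≈ 79.0 mcg/L

79.0 mcg/L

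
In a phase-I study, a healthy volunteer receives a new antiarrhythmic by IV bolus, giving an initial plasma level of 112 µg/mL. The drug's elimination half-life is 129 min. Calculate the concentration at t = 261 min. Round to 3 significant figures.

k = ln 2 / 129 = 0.005373 min⁻¹
261 min is 2.023 half-lives, so C = 112 × (1/2)^2.023 = 112 × 0.2460 ≈ 27.6 µg/mL

27.6 µg/mL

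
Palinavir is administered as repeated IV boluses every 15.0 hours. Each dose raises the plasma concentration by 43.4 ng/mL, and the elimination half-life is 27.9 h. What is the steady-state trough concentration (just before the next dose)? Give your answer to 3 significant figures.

k = ln 2 / 27.9 = 0.02484 h⁻¹
Fraction remaining after one interval: e^(−kτ) = e^(−0.02484 × 15.0) = 0.6889
R = 1 / (1 − 0.6889) = 3.214
Css,max = 43.4 × 3.214 = 139.5 ng/mL
Css,min = Css,max × e^(−kτ) = 139.5 × 0.6889 ≈ 96.1 ng/mL

96.1 ng/mL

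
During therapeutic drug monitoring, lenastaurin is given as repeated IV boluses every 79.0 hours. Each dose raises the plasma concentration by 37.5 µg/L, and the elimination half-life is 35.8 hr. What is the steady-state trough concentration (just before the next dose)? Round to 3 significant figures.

10.4 µg/L

k = ln 2 / 35.8 = 0.01936 hr⁻¹
Fraction remaining after one interval: e^(−kτ) = e^(−0.01936 × 79.0) = 0.2166
R = 1 / (1 − 0.2166) = 1.277
Css,max = 37.5 × 1.277 = 47.87 µg/L
Css,min = Css,max × e^(−kτ) = 47.87 × 0.2166 ≈ 10.4 µg/L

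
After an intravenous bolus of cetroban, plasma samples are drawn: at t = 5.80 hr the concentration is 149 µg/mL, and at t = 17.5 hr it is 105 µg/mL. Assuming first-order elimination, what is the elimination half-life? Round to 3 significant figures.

23.2 hours

k = ln(C₁/C₂) / (t₂ − t₁) = ln(149/105) / (17.5 − 5.80)
  = 0.3500 / 11.70 = 0.02991 hr⁻¹
t½ = ln 2 / k = ln 2 / 0.02991 ≈ 23.2 hours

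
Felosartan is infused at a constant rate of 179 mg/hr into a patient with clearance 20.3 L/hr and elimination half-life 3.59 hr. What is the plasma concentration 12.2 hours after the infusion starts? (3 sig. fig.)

7.98 µg/mL

Css = rate / CL = 179 / 20.3 = 8.818 µg/mL
k = ln 2 / 3.59 = 0.1931 hr⁻¹
C(t) = Css (1 − e^(−kt)) = 8.818 × (1 − e^(−2.356)) = 8.818 × 0.9052 ≈ 7.98 µg/mL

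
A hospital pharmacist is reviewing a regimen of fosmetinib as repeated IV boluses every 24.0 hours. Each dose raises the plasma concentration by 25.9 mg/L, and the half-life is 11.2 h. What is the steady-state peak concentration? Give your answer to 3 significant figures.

k = ln 2 / 11.2 = 0.06189 h⁻¹
Fraction remaining after one interval: e^(−kτ) = e^(−0.06189 × 24.0) = 0.2264
R = 1 / (1 − 0.2264) = 1.293
Css,max = 25.9 × 1.293 ≈ 33.5 mg/L

33.5 mg/L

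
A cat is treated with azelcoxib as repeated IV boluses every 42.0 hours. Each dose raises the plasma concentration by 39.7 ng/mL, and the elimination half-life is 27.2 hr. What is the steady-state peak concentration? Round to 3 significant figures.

60.4 ng/mL

k = ln 2 / 27.2 = 0.02548 hr⁻¹
Fraction remaining after one interval: e^(−kτ) = e^(−0.02548 × 42.0) = 0.3429
R = 1 / (1 − 0.3429) = 1.522
Css,max = 39.7 × 1.522 ≈ 60.4 ng/mL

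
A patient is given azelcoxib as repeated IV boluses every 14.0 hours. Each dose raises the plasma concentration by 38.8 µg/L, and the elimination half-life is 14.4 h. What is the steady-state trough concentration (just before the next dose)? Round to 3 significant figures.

40.3 µg/L

k = ln 2 / 14.4 = 0.04814 h⁻¹
Fraction remaining after one interval: e^(−kτ) = e^(−0.04814 × 14.0) = 0.5097
R = 1 / (1 − 0.5097) = 2.040
Css,max = 38.8 × 2.040 = 79.14 µg/L
Css,min = Css,max × e^(−kτ) = 79.14 × 0.5097 ≈ 40.3 µg/L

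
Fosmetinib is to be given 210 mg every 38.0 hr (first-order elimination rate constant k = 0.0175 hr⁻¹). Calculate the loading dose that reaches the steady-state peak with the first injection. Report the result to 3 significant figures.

432 mg

Accumulation ratio R = 1 / (1 − e^(−kτ)) = 1 / (1 − e^(−0.01750×38.0)) = 1 / (1 − 0.5143) = 2.059
Loading dose = maintenance dose × R = 210 × 2.059 ≈ 432 mg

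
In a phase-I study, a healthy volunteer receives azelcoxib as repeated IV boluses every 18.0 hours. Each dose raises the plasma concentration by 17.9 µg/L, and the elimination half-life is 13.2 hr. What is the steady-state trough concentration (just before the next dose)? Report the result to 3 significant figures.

k = ln 2 / 13.2 = 0.05251 hr⁻¹
Fraction remaining after one interval: e^(−kτ) = e^(−0.05251 × 18.0) = 0.3886
R = 1 / (1 − 0.3886) = 1.636
Css,max = 17.9 × 1.636 = 29.28 µg/L
Css,min = Css,max × e^(−kτ) = 29.28 × 0.3886 ≈ 11.4 µg/L

11.4 µg/L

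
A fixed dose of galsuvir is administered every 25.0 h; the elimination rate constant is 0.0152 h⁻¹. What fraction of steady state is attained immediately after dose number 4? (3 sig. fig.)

0.781

f_n = 1 − e^(−nkτ) = 1 − e^(−4 × 0.01520 × 25.0) = 1 − e^(−1.520) = 1 − 0.2187 ≈ 0.781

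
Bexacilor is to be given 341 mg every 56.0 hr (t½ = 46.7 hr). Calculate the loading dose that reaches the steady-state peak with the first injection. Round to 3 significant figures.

k = ln 2 / 46.7 = 0.01484 hr⁻¹
Accumulation ratio R = 1 / (1 − e^(−kτ)) = 1 / (1 − e^(−0.01484×56.0)) = 1 / (1 − 0.4355) = 1.772
Loading dose = maintenance dose × R = 341 × 1.772 ≈ 604 mg

604 mg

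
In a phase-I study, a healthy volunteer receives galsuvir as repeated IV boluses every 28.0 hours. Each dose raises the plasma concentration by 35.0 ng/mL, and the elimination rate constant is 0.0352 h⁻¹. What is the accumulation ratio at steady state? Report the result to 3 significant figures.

1.60

Fraction remaining after one interval: e^(−kτ) = e^(−0.03520 × 28.0) = 0.3732
R = 1 / (1 − 0.3732) = 1 / 0.6268 ≈ 1.60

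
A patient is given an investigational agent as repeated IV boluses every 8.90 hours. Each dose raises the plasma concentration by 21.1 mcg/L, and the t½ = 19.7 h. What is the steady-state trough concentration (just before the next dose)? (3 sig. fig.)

k = ln 2 / 19.7 = 0.03519 h⁻¹
Fraction remaining after one interval: e^(−kτ) = e^(−0.03519 × 8.90) = 0.7311
R = 1 / (1 − 0.7311) = 3.719
Css,max = 21.1 × 3.719 = 78.48 mcg/L
Css,min = Css,max × e^(−kτ) = 78.48 × 0.7311 ≈ 57.4 mcg/L

57.4 mcg/L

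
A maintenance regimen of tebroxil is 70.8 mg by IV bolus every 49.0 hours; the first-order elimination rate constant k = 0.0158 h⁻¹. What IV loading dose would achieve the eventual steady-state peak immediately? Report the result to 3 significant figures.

Accumulation ratio R = 1 / (1 − e^(−kτ)) = 1 / (1 − e^(−0.01580×49.0)) = 1 / (1 − 0.4611) = 1.856
Loading dose = maintenance dose × R = 70.8 × 1.856 ≈ 131 mg

131 mg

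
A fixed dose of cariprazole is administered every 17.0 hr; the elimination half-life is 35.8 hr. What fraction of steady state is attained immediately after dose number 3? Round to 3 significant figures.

k = ln 2 / 35.8 = 0.01936 hr⁻¹
f_n = 1 − e^(−nkτ) = 1 − e^(−3 × 0.01936 × 17.0) = 1 − e^(−0.9874) = 1 − 0.3725 ≈ 0.627

0.627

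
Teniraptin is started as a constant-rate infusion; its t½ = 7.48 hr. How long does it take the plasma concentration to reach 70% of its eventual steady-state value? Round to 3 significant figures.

13.0 hours

k = ln 2 / 7.48 = 0.09267 hr⁻¹
f = 1 − e^(−kt)  ⇒  t = −ln(1 − f) / k
t = −ln(1 − 0.7) / 0.09267 = 1.204 / 0.09267 ≈ 13.0 hours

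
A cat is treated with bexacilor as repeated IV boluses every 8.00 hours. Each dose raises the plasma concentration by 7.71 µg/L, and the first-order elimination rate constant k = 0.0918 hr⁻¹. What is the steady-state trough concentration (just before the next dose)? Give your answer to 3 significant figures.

7.11 µg/L

Fraction remaining after one interval: e^(−kτ) = e^(−0.09180 × 8.00) = 0.4798
R = 1 / (1 − 0.4798) = 1.922
Css,max = 7.71 × 1.922 = 14.82 µg/L
Css,min = Css,max × e^(−kτ) = 14.82 × 0.4798 ≈ 7.11 µg/L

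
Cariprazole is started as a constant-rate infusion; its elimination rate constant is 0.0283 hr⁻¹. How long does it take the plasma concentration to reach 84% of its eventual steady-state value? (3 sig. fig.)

64.8 hours

f = 1 − e^(−kt)  ⇒  t = −ln(1 − f) / k
t = −ln(1 − 0.84) / 0.02830 = 1.833 / 0.02830 ≈ 64.8 hours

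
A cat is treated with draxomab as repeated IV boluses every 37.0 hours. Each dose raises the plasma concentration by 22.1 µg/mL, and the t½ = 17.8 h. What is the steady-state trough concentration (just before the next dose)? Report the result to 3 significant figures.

6.85 µg/mL

k = ln 2 / 17.8 = 0.03894 h⁻¹
Fraction remaining after one interval: e^(−kτ) = e^(−0.03894 × 37.0) = 0.2367
R = 1 / (1 − 0.2367) = 1.310
Css,max = 22.1 × 1.310 = 28.95 µg/mL
Css,min = Css,max × e^(−kτ) = 28.95 × 0.2367 ≈ 6.85 µg/mL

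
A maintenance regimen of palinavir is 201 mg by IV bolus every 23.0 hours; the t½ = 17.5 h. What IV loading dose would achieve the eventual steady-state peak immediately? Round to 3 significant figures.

336 mg

k = ln 2 / 17.5 = 0.03961 h⁻¹
Accumulation ratio R = 1 / (1 − e^(−kτ)) = 1 / (1 − e^(−0.03961×23.0)) = 1 / (1 − 0.4021) = 1.673
Loading dose = maintenance dose × R = 201 × 1.673 ≈ 336 mg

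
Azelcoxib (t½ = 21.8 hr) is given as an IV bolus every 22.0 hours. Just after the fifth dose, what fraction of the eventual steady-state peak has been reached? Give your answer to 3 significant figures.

0.970

k = ln 2 / 21.8 = 0.03180 hr⁻¹
f_n = 1 − e^(−nkτ) = 1 − e^(−5 × 0.03180 × 22.0) = 1 − e^(−3.498) = 1 − 0.03027 ≈ 0.970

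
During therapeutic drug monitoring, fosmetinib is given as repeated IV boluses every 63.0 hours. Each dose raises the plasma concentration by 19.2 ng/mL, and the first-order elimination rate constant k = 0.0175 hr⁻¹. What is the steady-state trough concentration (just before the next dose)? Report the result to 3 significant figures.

9.54 ng/mL

Fraction remaining after one interval: e^(−kτ) = e^(−0.01750 × 63.0) = 0.3320
R = 1 / (1 − 0.3320) = 1.497
Css,max = 19.2 × 1.497 = 28.74 ng/mL
Css,min = Css,max × e^(−kτ) = 28.74 × 0.3320 ≈ 9.54 ng/mL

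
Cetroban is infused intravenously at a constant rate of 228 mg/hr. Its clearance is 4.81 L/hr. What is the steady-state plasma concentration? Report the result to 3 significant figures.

47.4 mg/L

Css = infusion rate / CL = 228 / 4.81 ≈ 47.4 mg/L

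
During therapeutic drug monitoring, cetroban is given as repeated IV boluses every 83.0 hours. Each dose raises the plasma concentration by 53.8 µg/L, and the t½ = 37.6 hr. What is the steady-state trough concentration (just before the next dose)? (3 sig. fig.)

14.9 µg/L

k = ln 2 / 37.6 = 0.01843 hr⁻¹
Fraction remaining after one interval: e^(−kτ) = e^(−0.01843 × 83.0) = 0.2165
R = 1 / (1 − 0.2165) = 1.276
Css,max = 53.8 × 1.276 = 68.67 µg/L
Css,min = Css,max × e^(−kτ) = 68.67 × 0.2165 ≈ 14.9 µg/L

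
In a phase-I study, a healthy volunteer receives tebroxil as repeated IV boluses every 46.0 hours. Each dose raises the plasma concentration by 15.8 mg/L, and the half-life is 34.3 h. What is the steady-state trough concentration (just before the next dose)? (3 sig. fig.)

k = ln 2 / 34.3 = 0.02021 h⁻¹
Fraction remaining after one interval: e^(−kτ) = e^(−0.02021 × 46.0) = 0.3947
R = 1 / (1 − 0.3947) = 1.652
Css,max = 15.8 × 1.652 = 26.10 mg/L
Css,min = Css,max × e^(−kτ) = 26.10 × 0.3947 ≈ 10.3 mg/L

10.3 mg/L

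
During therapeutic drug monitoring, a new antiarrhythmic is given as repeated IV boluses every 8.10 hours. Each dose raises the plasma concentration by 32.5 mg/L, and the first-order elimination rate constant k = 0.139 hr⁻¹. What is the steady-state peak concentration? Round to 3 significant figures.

Fraction remaining after one interval: e^(−kτ) = e^(−0.1390 × 8.10) = 0.3244
R = 1 / (1 − 0.3244) = 1.480
Css,max = 32.5 × 1.480 ≈ 48.1 mg/L

48.1 mg/L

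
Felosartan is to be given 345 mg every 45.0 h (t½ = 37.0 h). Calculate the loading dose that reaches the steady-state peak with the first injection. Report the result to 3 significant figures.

k = ln 2 / 37.0 = 0.01873 h⁻¹
Accumulation ratio R = 1 / (1 − e^(−kτ)) = 1 / (1 − e^(−0.01873×45.0)) = 1 / (1 − 0.4304) = 1.756
Loading dose = maintenance dose × R = 345 × 1.756 ≈ 606 mg

606 mg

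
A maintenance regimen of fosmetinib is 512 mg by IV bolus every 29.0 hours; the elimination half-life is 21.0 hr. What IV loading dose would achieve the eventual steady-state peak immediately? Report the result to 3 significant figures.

k = ln 2 / 21.0 = 0.03301 hr⁻¹
Accumulation ratio R = 1 / (1 − e^(−kτ)) = 1 / (1 − e^(−0.03301×29.0)) = 1 / (1 − 0.3840) = 1.623
Loading dose = maintenance dose × R = 512 × 1.623 ≈ 831 mg

831 mg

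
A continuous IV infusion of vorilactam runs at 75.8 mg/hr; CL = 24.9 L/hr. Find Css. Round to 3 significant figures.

3.04 mg/L

Css = infusion rate / CL = 75.8 / 24.9 ≈ 3.04 mg/L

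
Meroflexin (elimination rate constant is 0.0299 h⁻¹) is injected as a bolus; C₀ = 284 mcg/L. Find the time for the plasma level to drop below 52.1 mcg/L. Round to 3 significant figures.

C(t) = C₀ e^(−kt)  ⇒  t = ln(C₀/C) / k
t = ln(284/52.1) / 0.02990 = 1.696 / 0.02990 ≈ 56.7 hours

56.7 hours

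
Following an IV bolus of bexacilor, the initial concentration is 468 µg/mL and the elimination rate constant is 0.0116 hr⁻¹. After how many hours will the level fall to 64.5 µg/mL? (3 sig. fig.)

C(t) = C₀ e^(−kt)  ⇒  t = ln(C₀/C) / k
t = ln(468/64.5) / 0.01160 = 1.982 / 0.01160 ≈ 171 hours

171 hours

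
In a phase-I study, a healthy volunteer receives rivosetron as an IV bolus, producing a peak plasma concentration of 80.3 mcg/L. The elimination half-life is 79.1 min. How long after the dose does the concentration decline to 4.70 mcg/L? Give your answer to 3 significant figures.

324 minutes

k = ln 2 / 79.1 = 0.008763 min⁻¹
C(t) = C₀ e^(−kt)  ⇒  t = ln(C₀/C) / k
t = ln(80.3/4.70) / 0.008763 = 2.838 / 0.008763 ≈ 324 minutes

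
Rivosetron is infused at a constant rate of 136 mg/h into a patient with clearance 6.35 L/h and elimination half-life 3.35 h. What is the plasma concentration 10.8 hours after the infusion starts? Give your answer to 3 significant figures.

Css = rate / CL = 136 / 6.35 = 21.42 µg/mL
k = ln 2 / 3.35 = 0.2069 h⁻¹
C(t) = Css (1 − e^(−kt)) = 21.42 × (1 − e^(−2.235)) = 21.42 × 0.8930 ≈ 19.1 µg/mL

19.1 µg/mL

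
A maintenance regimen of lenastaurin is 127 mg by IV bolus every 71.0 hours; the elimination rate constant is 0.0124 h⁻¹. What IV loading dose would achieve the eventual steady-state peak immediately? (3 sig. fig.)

217 mg

Accumulation ratio R = 1 / (1 − e^(−kτ)) = 1 / (1 − e^(−0.01240×71.0)) = 1 / (1 − 0.4146) = 1.708
Loading dose = maintenance dose × R = 127 × 1.708 ≈ 217 mg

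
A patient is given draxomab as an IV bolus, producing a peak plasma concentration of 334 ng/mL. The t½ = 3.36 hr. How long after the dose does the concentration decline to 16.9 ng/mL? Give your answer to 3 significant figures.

14.5 hours

k = ln 2 / 3.36 = 0.2063 hr⁻¹
C(t) = C₀ e^(−kt)  ⇒  t = ln(C₀/C) / k
t = ln(334/16.9) / 0.2063 = 2.984 / 0.2063 ≈ 14.5 hours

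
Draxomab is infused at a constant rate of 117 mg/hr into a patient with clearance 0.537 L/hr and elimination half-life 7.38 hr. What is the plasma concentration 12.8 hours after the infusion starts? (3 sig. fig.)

Css = rate / CL = 117 / 0.537 = 217.9 mg/L
k = ln 2 / 7.38 = 0.09392 hr⁻¹
C(t) = Css (1 − e^(−kt)) = 217.9 × (1 − e^(−1.202)) = 217.9 × 0.6995 ≈ 152 mg/L

152 mg/L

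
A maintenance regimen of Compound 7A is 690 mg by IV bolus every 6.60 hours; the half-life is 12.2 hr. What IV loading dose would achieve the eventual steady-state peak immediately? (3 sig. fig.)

k = ln 2 / 12.2 = 0.05682 hr⁻¹
Accumulation ratio R = 1 / (1 − e^(−kτ)) = 1 / (1 − e^(−0.05682×6.60)) = 1 / (1 − 0.6873) = 3.198
Loading dose = maintenance dose × R = 690 × 3.198 ≈ 2210 mg

2210 mg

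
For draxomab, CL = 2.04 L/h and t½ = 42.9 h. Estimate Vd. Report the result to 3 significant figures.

k = ln 2 / t½ = ln 2 / 42.9 = 0.01616 h⁻¹
V = CL / k = 2.04 / 0.01616 ≈ 126 L

126 L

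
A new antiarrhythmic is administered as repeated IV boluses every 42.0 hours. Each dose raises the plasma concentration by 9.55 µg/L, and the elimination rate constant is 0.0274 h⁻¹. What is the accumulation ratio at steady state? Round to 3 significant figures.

Fraction remaining after one interval: e^(−kτ) = e^(−0.02740 × 42.0) = 0.3164
R = 1 / (1 − 0.3164) = 1 / 0.6836 ≈ 1.46

1.46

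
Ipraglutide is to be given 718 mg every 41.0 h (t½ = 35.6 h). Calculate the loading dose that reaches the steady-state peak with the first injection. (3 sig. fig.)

1310 mg

k = ln 2 / 35.6 = 0.01947 h⁻¹
Accumulation ratio R = 1 / (1 − e^(−kτ)) = 1 / (1 − e^(−0.01947×41.0)) = 1 / (1 − 0.4501) = 1.819
Loading dose = maintenance dose × R = 718 × 1.819 ≈ 1310 mg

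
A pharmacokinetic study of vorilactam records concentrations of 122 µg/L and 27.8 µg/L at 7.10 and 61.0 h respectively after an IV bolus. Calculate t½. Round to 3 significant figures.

k = ln(C₁/C₂) / (t₂ − t₁) = ln(122/27.8) / (61.0 − 7.10)
  = 1.479 / 53.90 = 0.02744 h⁻¹
t½ = ln 2 / k = ln 2 / 0.02744 ≈ 25.3 hours

25.3 hours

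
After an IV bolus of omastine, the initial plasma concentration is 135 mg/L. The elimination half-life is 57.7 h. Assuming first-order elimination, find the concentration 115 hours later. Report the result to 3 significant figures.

33.9 mg/L

k = ln 2 / 57.7 = 0.01201 h⁻¹
C(t) = C₀ e^(−kt) = 135 × e^(−0.01201 × 115) = 135 × e^(−1.381) = 135 × 0.2512 ≈ 33.9 mg/L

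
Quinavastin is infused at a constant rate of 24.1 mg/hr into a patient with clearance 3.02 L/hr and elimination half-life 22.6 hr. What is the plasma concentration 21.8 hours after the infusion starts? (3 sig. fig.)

3.89 µg/mL

Css = rate / CL = 24.1 / 3.02 = 7.980 µg/mL
k = ln 2 / 22.6 = 0.03067 hr⁻¹
C(t) = Css (1 − e^(−kt)) = 7.980 × (1 − e^(−0.6686)) = 7.980 × 0.4876 ≈ 3.89 µg/mL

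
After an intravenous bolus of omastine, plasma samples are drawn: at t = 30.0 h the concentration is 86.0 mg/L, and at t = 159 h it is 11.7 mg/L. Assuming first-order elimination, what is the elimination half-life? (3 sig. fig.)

k = ln(C₁/C₂) / (t₂ − t₁) = ln(86.0/11.7) / (159 − 30.0)
  = 1.995 / 129.0 = 0.01546 h⁻¹
t½ = ln 2 / k = ln 2 / 0.01546 ≈ 44.8 hours

44.8 hours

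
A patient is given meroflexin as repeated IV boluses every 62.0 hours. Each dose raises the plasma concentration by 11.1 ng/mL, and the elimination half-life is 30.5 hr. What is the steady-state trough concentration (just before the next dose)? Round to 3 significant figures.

k = ln 2 / 30.5 = 0.02273 hr⁻¹
Fraction remaining after one interval: e^(−kτ) = e^(−0.02273 × 62.0) = 0.2444
R = 1 / (1 − 0.2444) = 1.323
Css,max = 11.1 × 1.323 = 14.69 ng/mL
Css,min = Css,max × e^(−kτ) = 14.69 × 0.2444 ≈ 3.59 ng/mL

3.59 ng/mL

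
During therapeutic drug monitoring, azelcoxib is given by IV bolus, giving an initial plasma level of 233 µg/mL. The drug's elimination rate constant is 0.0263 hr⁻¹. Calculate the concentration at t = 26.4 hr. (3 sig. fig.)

C(t) = C₀ e^(−kt) = 233 × e^(−0.02630 × 26.4) = 233 × e^(−0.6943) = 233 × 0.4994 ≈ 116 µg/mL

116 µg/mL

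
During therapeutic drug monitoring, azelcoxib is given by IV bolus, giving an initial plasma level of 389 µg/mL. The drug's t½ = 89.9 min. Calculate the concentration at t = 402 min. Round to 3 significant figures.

k = ln 2 / 89.9 = 0.007710 min⁻¹
C(t) = C₀ e^(−kt) = 389 × e^(−0.007710 × 402) = 389 × e^(−3.100) = 389 × 0.04507 ≈ 17.5 µg/mL

17.5 µg/mL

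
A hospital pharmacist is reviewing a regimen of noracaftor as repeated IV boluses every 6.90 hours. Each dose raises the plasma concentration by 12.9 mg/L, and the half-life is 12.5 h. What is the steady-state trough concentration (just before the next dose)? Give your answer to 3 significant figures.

k = ln 2 / 12.5 = 0.05545 h⁻¹
Fraction remaining after one interval: e^(−kτ) = e^(−0.05545 × 6.90) = 0.6821
R = 1 / (1 − 0.6821) = 3.145
Css,max = 12.9 × 3.145 = 40.58 mg/L
Css,min = Css,max × e^(−kτ) = 40.58 × 0.6821 ≈ 27.7 mg/L

27.7 mg/L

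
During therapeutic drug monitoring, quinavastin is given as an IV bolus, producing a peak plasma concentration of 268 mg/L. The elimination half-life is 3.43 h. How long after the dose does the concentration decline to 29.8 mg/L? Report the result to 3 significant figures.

k = ln 2 / 3.43 = 0.2021 h⁻¹
C(t) = C₀ e^(−kt)  ⇒  t = ln(C₀/C) / k
t = ln(268/29.8) / 0.2021 = 2.196 / 0.2021 ≈ 10.9 hours

10.9 hours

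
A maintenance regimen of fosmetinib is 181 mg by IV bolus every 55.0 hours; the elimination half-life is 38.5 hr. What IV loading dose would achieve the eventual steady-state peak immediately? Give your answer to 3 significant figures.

k = ln 2 / 38.5 = 0.01800 hr⁻¹
Accumulation ratio R = 1 / (1 − e^(−kτ)) = 1 / (1 − e^(−0.01800×55.0)) = 1 / (1 − 0.3715) = 1.591
Loading dose = maintenance dose × R = 181 × 1.591 ≈ 288 mg

288 mg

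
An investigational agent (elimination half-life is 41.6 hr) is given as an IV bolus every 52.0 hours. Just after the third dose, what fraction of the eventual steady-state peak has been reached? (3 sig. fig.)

0.926

k = ln 2 / 41.6 = 0.01666 hr⁻¹
f_n = 1 − e^(−nkτ) = 1 − e^(−3 × 0.01666 × 52.0) = 1 − e^(−2.599) = 1 − 0.07433 ≈ 0.926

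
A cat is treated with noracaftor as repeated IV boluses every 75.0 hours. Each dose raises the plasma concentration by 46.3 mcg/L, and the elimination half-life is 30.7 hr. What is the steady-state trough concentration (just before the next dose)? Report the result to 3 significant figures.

k = ln 2 / 30.7 = 0.02258 hr⁻¹
Fraction remaining after one interval: e^(−kτ) = e^(−0.02258 × 75.0) = 0.1839
R = 1 / (1 − 0.1839) = 1.225
Css,max = 46.3 × 1.225 = 56.73 mcg/L
Css,min = Css,max × e^(−kτ) = 56.73 × 0.1839 ≈ 10.4 mcg/L

10.4 mcg/L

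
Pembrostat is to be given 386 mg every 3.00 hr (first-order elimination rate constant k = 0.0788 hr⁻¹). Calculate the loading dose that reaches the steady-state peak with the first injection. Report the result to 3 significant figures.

Accumulation ratio R = 1 / (1 − e^(−kτ)) = 1 / (1 − e^(−0.07880×3.00)) = 1 / (1 − 0.7895) = 4.750
Loading dose = maintenance dose × R = 386 × 4.750 ≈ 1830 mg

1830 mg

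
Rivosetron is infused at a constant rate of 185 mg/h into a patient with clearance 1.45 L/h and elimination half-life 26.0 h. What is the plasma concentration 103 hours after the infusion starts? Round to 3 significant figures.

119 mg/L

Css = rate / CL = 185 / 1.45 = 127.6 mg/L
k = ln 2 / 26.0 = 0.02666 h⁻¹
C(t) = Css (1 − e^(−kt)) = 127.6 × (1 − e^(−2.746)) = 127.6 × 0.9358 ≈ 119 mg/L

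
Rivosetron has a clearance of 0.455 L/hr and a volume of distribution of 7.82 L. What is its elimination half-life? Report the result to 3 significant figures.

11.9 hours

k = CL / V = 0.455 / 7.82 = 0.05818 hr⁻¹
t½ = ln 2 / k = ln 2 / 0.05818 ≈ 11.9 hours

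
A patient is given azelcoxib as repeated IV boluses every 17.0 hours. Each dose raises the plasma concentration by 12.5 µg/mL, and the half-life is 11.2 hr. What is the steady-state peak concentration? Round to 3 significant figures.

19.2 µg/mL

k = ln 2 / 11.2 = 0.06189 hr⁻¹
Fraction remaining after one interval: e^(−kτ) = e^(−0.06189 × 17.0) = 0.3492
R = 1 / (1 − 0.3492) = 1.537
Css,max = 12.5 × 1.537 ≈ 19.2 µg/mL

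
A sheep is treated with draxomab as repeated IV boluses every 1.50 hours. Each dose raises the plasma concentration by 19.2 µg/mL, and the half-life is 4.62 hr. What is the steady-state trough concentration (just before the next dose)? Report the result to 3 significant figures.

k = ln 2 / 4.62 = 0.1500 hr⁻¹
Fraction remaining after one interval: e^(−kτ) = e^(−0.1500 × 1.50) = 0.7985
R = 1 / (1 − 0.7985) = 4.962
Css,max = 19.2 × 4.962 = 95.27 µg/mL
Css,min = Css,max × e^(−kτ) = 95.27 × 0.7985 ≈ 76.1 µg/mL

76.1 µg/mL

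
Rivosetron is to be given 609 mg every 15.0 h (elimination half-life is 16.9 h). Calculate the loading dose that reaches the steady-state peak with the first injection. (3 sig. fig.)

1330 mg

k = ln 2 / 16.9 = 0.04101 h⁻¹
Accumulation ratio R = 1 / (1 − e^(−kτ)) = 1 / (1 − e^(−0.04101×15.0)) = 1 / (1 − 0.5405) = 2.176
Loading dose = maintenance dose × R = 609 × 2.176 ≈ 1330 mg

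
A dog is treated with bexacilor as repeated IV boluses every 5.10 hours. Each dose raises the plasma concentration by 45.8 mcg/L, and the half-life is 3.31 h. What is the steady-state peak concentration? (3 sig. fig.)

69.8 mcg/L

k = ln 2 / 3.31 = 0.2094 h⁻¹
Fraction remaining after one interval: e^(−kτ) = e^(−0.2094 × 5.10) = 0.3437
R = 1 / (1 − 0.3437) = 1.524
Css,max = 45.8 × 1.524 ≈ 69.8 mcg/L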